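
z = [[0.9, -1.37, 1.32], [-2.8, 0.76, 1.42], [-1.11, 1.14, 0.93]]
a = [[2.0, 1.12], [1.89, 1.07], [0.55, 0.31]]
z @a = [[-0.06, -0.05], [-3.38, -1.88], [0.45, 0.26]]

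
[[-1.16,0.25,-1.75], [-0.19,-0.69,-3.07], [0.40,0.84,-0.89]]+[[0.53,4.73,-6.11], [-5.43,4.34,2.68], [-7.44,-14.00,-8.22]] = [[-0.63, 4.98, -7.86], [-5.62, 3.65, -0.39], [-7.04, -13.16, -9.11]]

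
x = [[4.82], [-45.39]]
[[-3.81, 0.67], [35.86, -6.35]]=x @ [[-0.79, 0.14]]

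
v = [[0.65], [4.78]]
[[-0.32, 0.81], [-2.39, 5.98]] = v @ [[-0.5, 1.25]]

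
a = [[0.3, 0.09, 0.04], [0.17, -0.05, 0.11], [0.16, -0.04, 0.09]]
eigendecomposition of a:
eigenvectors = [[0.81+0.00j, 0.28+0.04j, (0.28-0.04j)], [(0.43+0j), (-0.68+0j), (-0.68-0j)], [(0.4+0j), -0.65-0.19j, -0.65+0.19j]]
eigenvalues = [(0.37+0j), (-0.01+0.02j), (-0.01-0.02j)]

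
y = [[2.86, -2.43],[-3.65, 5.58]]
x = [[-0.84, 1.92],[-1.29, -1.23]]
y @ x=[[0.73, 8.48], [-4.13, -13.87]]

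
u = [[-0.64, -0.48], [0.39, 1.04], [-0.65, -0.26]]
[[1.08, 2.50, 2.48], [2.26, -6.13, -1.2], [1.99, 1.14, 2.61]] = u @ [[-4.62, 0.71, -4.19], [3.91, -6.16, 0.42]]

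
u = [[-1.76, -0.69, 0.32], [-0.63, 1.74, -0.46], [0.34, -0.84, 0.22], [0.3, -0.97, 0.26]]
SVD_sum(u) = [[0.08, -0.35, 0.10], [-0.39, 1.78, -0.49], [0.19, -0.87, 0.24], [0.21, -0.99, 0.27]] + [[-1.84,-0.34,0.22], [-0.24,-0.04,0.03], [0.15,0.03,-0.02], [0.09,0.02,-0.01]] + [[0.00,0.0,0.00], [0.00,0.0,0.0], [0.00,0.00,0.00], [-0.00,-0.00,-0.00]]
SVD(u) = [[0.16,0.99,-0.02], [-0.80,0.13,-0.41], [0.39,-0.08,-0.91], [0.44,-0.05,0.06]] @ diag([2.377007600132674, 1.9052912528079398, 0.0003329940815504078]) @ [[0.21, -0.94, 0.26], [-0.98, -0.18, 0.12], [-0.07, -0.28, -0.96]]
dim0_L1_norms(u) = [3.03, 4.24, 1.26]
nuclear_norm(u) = 4.28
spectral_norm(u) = 2.38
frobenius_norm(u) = 3.05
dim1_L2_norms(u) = [1.92, 1.91, 0.93, 1.05]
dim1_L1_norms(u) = [2.77, 2.83, 1.4, 1.53]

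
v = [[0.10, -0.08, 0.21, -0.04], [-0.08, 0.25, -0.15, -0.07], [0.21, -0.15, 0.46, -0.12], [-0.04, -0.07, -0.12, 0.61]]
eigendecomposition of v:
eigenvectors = [[0.28,-0.26,0.91,-0.15], [-0.15,0.48,0.04,-0.87], [0.64,-0.51,-0.41,-0.41], [-0.70,-0.66,-0.02,-0.25]]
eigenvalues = [0.72, 0.55, 0.0, 0.15]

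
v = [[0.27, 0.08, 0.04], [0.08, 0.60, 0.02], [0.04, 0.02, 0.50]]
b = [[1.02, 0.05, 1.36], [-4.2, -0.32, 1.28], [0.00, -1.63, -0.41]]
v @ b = [[-0.06, -0.08, 0.45],[-2.44, -0.22, 0.87],[-0.04, -0.82, -0.12]]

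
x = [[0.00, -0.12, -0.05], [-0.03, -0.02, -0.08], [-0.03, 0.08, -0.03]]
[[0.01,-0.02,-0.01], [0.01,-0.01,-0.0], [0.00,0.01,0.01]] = x @[[-0.28, 0.03, -0.0], [-0.08, 0.14, 0.09], [0.04, 0.05, 0.03]]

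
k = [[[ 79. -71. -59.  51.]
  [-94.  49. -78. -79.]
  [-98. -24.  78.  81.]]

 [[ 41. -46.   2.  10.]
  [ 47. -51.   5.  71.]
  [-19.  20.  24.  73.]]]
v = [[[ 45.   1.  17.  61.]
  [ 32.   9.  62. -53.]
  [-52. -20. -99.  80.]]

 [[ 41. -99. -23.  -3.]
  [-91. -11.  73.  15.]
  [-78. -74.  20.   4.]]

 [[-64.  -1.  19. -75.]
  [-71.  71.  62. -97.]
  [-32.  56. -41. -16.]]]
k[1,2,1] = 20.0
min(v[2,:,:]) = -97.0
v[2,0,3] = -75.0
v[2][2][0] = -32.0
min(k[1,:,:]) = -51.0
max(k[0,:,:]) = 81.0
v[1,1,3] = 15.0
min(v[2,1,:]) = -97.0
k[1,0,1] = -46.0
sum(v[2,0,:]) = -121.0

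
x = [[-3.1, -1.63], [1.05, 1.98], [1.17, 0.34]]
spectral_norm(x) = 4.17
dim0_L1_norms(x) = [5.32, 3.95]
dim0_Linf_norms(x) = [3.1, 1.98]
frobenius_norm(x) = 4.33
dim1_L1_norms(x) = [4.73, 3.03, 1.51]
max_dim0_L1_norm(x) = 5.32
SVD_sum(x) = [[-2.84,-2.0], [1.63,1.15], [0.94,0.66]] + [[-0.26,0.37],[-0.58,0.83],[0.23,-0.32]]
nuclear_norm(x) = 5.35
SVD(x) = [[-0.83, -0.38],[0.48, -0.86],[0.28, 0.34]] @ diag([4.169466871151125, 1.1789173042979928]) @ [[0.82,0.58],[0.58,-0.82]]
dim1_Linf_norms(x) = [3.1, 1.98, 1.17]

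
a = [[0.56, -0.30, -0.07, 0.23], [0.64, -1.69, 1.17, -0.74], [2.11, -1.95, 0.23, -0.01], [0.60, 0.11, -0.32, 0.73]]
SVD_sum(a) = [[0.33, -0.39, 0.13, -0.06], [1.25, -1.48, 0.48, -0.21], [1.75, -2.07, 0.67, -0.3], [0.09, -0.10, 0.03, -0.01]] + [[0.23,0.09,-0.23,0.25], [-0.59,-0.22,0.58,-0.64], [0.35,0.13,-0.35,0.38], [0.53,0.2,-0.52,0.58]] + [[-0.00, 0.00, 0.03, 0.03], [-0.01, 0.01, 0.11, 0.11], [0.01, -0.01, -0.09, -0.09], [-0.02, 0.01, 0.17, 0.17]] + [[0.0, 0.0, 0.0, -0.00], [0.0, 0.0, 0.00, -0.0], [-0.0, -0.0, -0.00, 0.00], [-0.0, -0.00, -0.00, 0.00]]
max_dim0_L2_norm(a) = 2.6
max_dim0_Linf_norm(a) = 2.11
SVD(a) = [[-0.15, 0.26, 0.15, -0.94], [-0.57, -0.66, 0.49, -0.01], [-0.8, 0.39, -0.41, 0.17], [-0.04, 0.59, 0.75, 0.29]] @ diag([3.492241996730456, 1.6308816611554497, 0.3210454798612992, 0.0008021468351973724]) @ [[-0.62, 0.74, -0.24, 0.11],[0.55, 0.21, -0.54, 0.60],[-0.08, 0.06, 0.71, 0.70],[-0.55, -0.64, -0.39, 0.38]]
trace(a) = -0.17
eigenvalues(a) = [(-0.46+1.08j), (-0.46-1.08j), 0j, (0.75+0j)]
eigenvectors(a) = [[(-0.15-0.02j), (-0.15+0.02j), 0.55+0.00j, 0.32+0.00j], [(-0.44+0.41j), -0.44-0.41j, (0.64+0j), (0.18+0j)], [(-0.78+0j), (-0.78-0j), 0.39+0.00j, (0.63+0j)], [-0.04-0.06j, (-0.04+0.06j), -0.38+0.00j, 0.69+0.00j]]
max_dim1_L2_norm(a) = 2.88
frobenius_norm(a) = 3.87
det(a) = 0.00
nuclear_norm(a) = 5.44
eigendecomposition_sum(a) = [[0.17-0.05j, (-0.18-0.13j), (0.01+0.19j), -0.04-0.11j], [(0.26-0.67j), (-0.86+0.24j), (0.61+0.42j), -0.46-0.14j], [0.85-0.41j, -1.03-0.54j, 0.20+0.95j, (-0.32-0.54j)], [0.07+0.05j, -0.01-0.11j, (-0.06+0.06j), (0.03-0.05j)]] + [[(0.17+0.05j),(-0.18+0.13j),(0.01-0.19j),(-0.04+0.11j)], [(0.26+0.67j),-0.86-0.24j,(0.61-0.42j),(-0.46+0.14j)], [(0.85+0.41j),-1.03+0.54j,(0.2-0.95j),-0.32+0.54j], [(0.07-0.05j),(-0.01+0.11j),(-0.06-0.06j),(0.03+0.05j)]] + [[0j, 0.00-0.00j, (-0-0j), -0.00+0.00j], [0.00+0.00j, 0.00-0.00j, (-0-0j), (-0+0j)], [0.00+0.00j, 0.00-0.00j, -0.00-0.00j, -0.00+0.00j], [-0.00-0.00j, -0.00+0.00j, 0.00+0.00j, -0j]] + [[(0.21+0j), (0.06-0j), -0.09-0.00j, 0.32+0.00j], [(0.12+0j), (0.03-0j), (-0.05-0j), 0.18+0.00j], [(0.41+0j), 0.12-0.00j, -0.18-0.00j, (0.62+0j)], [0.45+0.00j, (0.13-0j), (-0.19-0j), 0.68+0.00j]]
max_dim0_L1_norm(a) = 4.05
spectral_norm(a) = 3.49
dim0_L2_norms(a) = [2.35, 2.6, 1.24, 1.06]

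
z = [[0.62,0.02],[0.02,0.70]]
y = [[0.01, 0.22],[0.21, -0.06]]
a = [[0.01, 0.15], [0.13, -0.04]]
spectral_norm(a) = 0.16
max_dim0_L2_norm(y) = 0.23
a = y @ z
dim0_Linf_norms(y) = [0.21, 0.22]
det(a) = -0.02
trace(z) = 1.32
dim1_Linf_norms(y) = [0.22, 0.21]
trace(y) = -0.05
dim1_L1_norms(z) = [0.64, 0.72]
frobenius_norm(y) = 0.31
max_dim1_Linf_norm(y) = 0.22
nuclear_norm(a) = 0.28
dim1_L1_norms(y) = [0.23, 0.27]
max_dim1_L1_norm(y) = 0.27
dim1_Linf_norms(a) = [0.15, 0.13]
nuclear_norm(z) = 1.32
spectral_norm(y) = 0.24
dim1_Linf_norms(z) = [0.62, 0.7]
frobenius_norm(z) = 0.94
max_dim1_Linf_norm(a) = 0.15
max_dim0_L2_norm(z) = 0.7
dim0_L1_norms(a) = [0.14, 0.19]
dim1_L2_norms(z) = [0.62, 0.7]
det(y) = -0.05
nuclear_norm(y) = 0.44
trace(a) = -0.03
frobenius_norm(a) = 0.20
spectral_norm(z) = 0.70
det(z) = 0.43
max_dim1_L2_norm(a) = 0.15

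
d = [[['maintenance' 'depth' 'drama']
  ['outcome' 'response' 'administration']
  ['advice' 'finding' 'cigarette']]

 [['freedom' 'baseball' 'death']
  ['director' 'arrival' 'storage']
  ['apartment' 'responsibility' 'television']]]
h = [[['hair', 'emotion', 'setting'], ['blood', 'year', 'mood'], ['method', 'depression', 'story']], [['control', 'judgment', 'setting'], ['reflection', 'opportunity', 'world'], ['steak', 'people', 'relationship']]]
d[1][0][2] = 'death'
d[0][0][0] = 'maintenance'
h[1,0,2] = 'setting'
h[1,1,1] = 'opportunity'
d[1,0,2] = 'death'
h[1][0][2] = 'setting'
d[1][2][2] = 'television'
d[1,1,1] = 'arrival'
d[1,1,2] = 'storage'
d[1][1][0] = 'director'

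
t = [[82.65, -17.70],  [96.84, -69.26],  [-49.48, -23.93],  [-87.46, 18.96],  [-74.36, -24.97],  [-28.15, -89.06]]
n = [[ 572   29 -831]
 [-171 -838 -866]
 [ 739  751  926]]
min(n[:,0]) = -171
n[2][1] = 751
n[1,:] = [-171, -838, -866]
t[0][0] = 82.65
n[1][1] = -838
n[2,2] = 926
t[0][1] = -17.7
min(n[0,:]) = -831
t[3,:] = [-87.46, 18.96]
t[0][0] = 82.65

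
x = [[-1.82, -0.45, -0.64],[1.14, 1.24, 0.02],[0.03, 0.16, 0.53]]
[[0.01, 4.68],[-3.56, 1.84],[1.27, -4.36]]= x @ [[-0.51, 0.11], [-2.45, 1.52], [3.16, -8.7]]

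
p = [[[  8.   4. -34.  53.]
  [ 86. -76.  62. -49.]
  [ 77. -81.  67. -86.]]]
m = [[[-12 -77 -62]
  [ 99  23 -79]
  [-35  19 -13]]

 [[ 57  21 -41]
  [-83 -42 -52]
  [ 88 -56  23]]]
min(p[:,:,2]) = -34.0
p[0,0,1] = 4.0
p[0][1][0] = 86.0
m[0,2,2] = -13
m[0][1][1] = 23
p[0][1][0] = 86.0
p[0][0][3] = 53.0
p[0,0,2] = -34.0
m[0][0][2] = -62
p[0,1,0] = 86.0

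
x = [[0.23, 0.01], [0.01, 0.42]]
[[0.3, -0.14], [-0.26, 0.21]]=x@[[1.33, -0.64], [-0.66, 0.51]]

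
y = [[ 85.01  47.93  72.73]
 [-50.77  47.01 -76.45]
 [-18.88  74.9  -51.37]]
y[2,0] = -18.88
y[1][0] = -50.77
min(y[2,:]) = -51.37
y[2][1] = 74.9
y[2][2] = -51.37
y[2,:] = [-18.88, 74.9, -51.37]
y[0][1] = 47.93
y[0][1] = 47.93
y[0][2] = 72.73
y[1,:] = [-50.77, 47.01, -76.45]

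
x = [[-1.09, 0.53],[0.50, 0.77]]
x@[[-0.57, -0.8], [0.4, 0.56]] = [[0.83, 1.17], [0.02, 0.03]]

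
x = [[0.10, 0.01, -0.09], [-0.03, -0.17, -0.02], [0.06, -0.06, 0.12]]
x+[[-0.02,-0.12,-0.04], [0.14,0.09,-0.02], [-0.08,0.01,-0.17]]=[[0.08,  -0.11,  -0.13], [0.11,  -0.08,  -0.04], [-0.02,  -0.05,  -0.05]]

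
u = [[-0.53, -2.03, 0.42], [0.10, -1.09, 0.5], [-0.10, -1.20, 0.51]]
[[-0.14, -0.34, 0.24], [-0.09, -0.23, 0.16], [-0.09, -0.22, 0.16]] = u @ [[-0.02,-0.13,0.06], [0.07,0.21,-0.13], [-0.02,0.03,0.02]]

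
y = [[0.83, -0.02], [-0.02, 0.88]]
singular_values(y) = [0.89, 0.82]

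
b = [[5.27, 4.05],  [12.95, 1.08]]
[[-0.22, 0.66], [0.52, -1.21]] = b @ [[0.05,-0.12], [-0.12,0.32]]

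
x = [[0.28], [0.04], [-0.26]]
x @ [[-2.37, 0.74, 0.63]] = [[-0.66, 0.21, 0.18], [-0.09, 0.03, 0.03], [0.62, -0.19, -0.16]]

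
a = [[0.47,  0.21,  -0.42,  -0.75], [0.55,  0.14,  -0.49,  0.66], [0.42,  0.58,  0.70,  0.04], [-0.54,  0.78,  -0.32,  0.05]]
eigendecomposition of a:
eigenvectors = [[(0.45+0j), -0.15+0.42j, (-0.15-0.42j), (0.63+0j)], [-0.58+0.00j, 0.08+0.54j, (0.08-0.54j), -0.27+0.00j], [(0.07+0j), 0.68+0.00j, 0.68-0.00j, (0.27+0j)], [(0.68+0j), (0.1+0.18j), 0.10-0.18j, -0.67+0.00j]]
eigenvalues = [(-1+0j), (0.68+0.73j), (0.68-0.73j), (1+0j)]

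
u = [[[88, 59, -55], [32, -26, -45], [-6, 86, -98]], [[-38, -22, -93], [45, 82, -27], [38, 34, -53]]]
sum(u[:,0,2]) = -148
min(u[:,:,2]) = -98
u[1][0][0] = -38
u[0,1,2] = -45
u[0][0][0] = 88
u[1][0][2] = -93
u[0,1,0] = 32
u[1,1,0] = 45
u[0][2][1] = 86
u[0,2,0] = -6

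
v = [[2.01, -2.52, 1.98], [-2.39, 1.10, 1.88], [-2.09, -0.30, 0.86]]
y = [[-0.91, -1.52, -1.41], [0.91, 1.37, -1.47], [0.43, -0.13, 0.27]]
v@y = [[-3.27, -6.76, 1.4], [3.98, 4.9, 2.26], [2.0, 2.65, 3.62]]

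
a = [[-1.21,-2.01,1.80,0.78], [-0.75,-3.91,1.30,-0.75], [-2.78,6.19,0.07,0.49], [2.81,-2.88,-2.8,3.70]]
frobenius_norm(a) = 10.56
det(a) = -78.88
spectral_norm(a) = 8.65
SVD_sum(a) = [[0.49, -1.25, -0.12, 0.22], [1.11, -2.81, -0.27, 0.50], [-2.37, 6.02, 0.58, -1.07], [1.62, -4.11, -0.4, 0.73]] + [[-0.83, -0.63, 1.19, -1.05], [-1.25, -0.95, 1.79, -1.57], [0.46, 0.35, -0.66, 0.58], [1.79, 1.35, -2.55, 2.25]] + [[-1.08, -0.2, 0.48, 1.52], [-0.31, -0.06, 0.14, 0.44], [-0.73, -0.14, 0.32, 1.03], [-0.53, -0.10, 0.23, 0.75]] + [[0.21, 0.07, 0.26, 0.08], [-0.29, -0.10, -0.35, -0.11], [-0.14, -0.05, -0.17, -0.05], [-0.07, -0.02, -0.08, -0.03]]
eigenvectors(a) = [[(0.13+0j), (-0.41+0.45j), (-0.41-0.45j), (0.56+0j)], [-0.11+0.00j, (-0.12+0.04j), (-0.12-0.04j), 0.67+0.00j], [-0.12+0.00j, -0.69+0.00j, (-0.69-0j), (-0.48+0j)], [(0.98+0j), -0.14-0.34j, -0.14+0.34j, -0.11+0.00j]]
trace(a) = -1.35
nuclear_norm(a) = 17.32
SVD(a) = [[0.16, -0.35, -0.75, 0.54], [0.35, -0.53, -0.21, -0.74], [-0.76, 0.19, -0.51, -0.35], [0.52, 0.75, -0.37, -0.18]] @ diag([8.653683483408132, 5.428514505588328, 2.5863448583616973, 0.6492400982936682]) @ [[0.36,  -0.91,  -0.09,  0.16], [0.44,  0.33,  -0.63,  0.55], [0.56,  0.1,  -0.25,  -0.79], [0.60,  0.21,  0.73,  0.23]]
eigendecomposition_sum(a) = [[(0.41-0j), (-0.44-0j), -0.26-0.00j, (0.49-0j)], [-0.36+0.00j, 0.39+0.00j, (0.23+0j), -0.43+0.00j], [(-0.39+0j), 0.43+0.00j, (0.25+0j), (-0.47+0j)], [3.08-0.00j, (-3.35-0j), (-1.96-0j), (3.72-0j)]] + [[-0.83+0.65j, 1.20-0.32j, 0.65+0.33j, (0.33-0.08j)], [(-0.22+0.03j), 0.25+0.07j, (0.08+0.13j), 0.07+0.02j], [(-1.18-0.2j), (1.19+0.76j), (0.23+0.8j), 0.32+0.22j], [(-0.13-0.62j), -0.14+0.73j, -0.35+0.27j, -0.04+0.20j]] + [[(-0.83-0.65j), 1.20+0.32j, (0.65-0.33j), 0.33+0.08j], [-0.22-0.03j, (0.25-0.07j), (0.08-0.13j), 0.07-0.02j], [(-1.18+0.2j), (1.19-0.76j), 0.23-0.80j, 0.32-0.22j], [(-0.13+0.62j), (-0.14-0.73j), (-0.35-0.27j), (-0.04-0.2j)]] + [[(0.04+0j),  (-3.97-0j),  (0.75+0j),  -0.37-0.00j], [(0.05+0j),  -4.80-0.00j,  (0.91+0j),  -0.45-0.00j], [-0.03-0.00j,  3.39+0.00j,  (-0.64-0j),  0.32+0.00j], [-0.01-0.00j,  0.75+0.00j,  (-0.14-0j),  (0.07+0j)]]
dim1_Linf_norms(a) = [2.01, 3.91, 6.19, 3.7]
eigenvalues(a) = [(4.76+0j), (-0.39+1.72j), (-0.39-1.72j), (-5.33+0j)]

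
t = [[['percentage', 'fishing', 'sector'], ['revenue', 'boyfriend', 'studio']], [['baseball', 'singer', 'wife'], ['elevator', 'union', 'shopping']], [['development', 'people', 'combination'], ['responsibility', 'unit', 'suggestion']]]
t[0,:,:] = [['percentage', 'fishing', 'sector'], ['revenue', 'boyfriend', 'studio']]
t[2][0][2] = 'combination'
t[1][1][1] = 'union'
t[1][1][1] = 'union'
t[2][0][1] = 'people'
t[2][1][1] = 'unit'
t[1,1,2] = 'shopping'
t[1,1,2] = 'shopping'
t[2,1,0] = 'responsibility'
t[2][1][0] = 'responsibility'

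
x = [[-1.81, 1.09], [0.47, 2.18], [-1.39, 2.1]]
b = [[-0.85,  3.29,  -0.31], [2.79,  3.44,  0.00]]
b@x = [[3.52, 5.59], [-3.43, 10.54]]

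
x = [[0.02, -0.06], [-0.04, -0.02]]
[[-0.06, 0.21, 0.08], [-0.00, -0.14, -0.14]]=x @ [[-0.33, 4.5, 3.61],[0.9, -1.94, -0.05]]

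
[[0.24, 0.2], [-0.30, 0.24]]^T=[[0.24, -0.3],  [0.20, 0.24]]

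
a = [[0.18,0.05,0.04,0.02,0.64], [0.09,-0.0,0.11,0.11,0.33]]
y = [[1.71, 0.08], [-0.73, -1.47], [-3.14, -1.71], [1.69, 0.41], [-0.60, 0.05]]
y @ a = [[0.31, 0.09, 0.08, 0.04, 1.12], [-0.26, -0.04, -0.19, -0.18, -0.95], [-0.72, -0.16, -0.31, -0.25, -2.57], [0.34, 0.08, 0.11, 0.08, 1.22], [-0.10, -0.03, -0.02, -0.01, -0.37]]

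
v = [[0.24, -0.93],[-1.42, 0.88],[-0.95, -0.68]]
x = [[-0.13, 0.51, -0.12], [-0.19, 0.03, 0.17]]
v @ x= [[0.15,0.09,-0.19], [0.02,-0.70,0.32], [0.25,-0.50,-0.00]]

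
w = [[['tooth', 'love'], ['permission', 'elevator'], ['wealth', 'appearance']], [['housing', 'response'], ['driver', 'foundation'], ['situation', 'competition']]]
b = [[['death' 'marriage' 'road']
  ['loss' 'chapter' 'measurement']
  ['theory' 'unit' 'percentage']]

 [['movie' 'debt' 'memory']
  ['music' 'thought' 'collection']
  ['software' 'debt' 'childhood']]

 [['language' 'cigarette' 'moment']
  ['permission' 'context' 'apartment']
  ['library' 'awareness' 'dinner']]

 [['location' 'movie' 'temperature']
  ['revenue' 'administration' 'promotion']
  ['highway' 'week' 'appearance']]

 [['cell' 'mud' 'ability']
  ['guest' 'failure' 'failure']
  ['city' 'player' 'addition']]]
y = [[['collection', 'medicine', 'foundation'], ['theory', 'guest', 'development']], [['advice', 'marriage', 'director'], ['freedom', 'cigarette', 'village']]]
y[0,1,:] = ['theory', 'guest', 'development']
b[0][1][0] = 'loss'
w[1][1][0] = 'driver'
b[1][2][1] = 'debt'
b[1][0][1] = 'debt'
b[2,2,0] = 'library'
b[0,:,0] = ['death', 'loss', 'theory']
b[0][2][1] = 'unit'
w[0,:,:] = [['tooth', 'love'], ['permission', 'elevator'], ['wealth', 'appearance']]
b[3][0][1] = 'movie'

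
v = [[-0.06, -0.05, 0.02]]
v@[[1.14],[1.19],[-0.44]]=[[-0.14]]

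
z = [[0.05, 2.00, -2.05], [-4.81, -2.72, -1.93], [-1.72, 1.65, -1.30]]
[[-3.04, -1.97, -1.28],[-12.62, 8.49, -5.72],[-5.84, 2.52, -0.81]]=z @ [[2.19, -2.15, 0.17],[-0.19, 0.02, 0.80],[1.35, 0.93, 1.41]]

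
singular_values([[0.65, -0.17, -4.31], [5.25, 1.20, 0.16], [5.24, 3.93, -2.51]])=[8.68, 4.34, 1.77]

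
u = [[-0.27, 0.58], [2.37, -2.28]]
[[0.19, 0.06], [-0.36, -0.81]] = u@[[0.28, -0.44],[0.45, -0.1]]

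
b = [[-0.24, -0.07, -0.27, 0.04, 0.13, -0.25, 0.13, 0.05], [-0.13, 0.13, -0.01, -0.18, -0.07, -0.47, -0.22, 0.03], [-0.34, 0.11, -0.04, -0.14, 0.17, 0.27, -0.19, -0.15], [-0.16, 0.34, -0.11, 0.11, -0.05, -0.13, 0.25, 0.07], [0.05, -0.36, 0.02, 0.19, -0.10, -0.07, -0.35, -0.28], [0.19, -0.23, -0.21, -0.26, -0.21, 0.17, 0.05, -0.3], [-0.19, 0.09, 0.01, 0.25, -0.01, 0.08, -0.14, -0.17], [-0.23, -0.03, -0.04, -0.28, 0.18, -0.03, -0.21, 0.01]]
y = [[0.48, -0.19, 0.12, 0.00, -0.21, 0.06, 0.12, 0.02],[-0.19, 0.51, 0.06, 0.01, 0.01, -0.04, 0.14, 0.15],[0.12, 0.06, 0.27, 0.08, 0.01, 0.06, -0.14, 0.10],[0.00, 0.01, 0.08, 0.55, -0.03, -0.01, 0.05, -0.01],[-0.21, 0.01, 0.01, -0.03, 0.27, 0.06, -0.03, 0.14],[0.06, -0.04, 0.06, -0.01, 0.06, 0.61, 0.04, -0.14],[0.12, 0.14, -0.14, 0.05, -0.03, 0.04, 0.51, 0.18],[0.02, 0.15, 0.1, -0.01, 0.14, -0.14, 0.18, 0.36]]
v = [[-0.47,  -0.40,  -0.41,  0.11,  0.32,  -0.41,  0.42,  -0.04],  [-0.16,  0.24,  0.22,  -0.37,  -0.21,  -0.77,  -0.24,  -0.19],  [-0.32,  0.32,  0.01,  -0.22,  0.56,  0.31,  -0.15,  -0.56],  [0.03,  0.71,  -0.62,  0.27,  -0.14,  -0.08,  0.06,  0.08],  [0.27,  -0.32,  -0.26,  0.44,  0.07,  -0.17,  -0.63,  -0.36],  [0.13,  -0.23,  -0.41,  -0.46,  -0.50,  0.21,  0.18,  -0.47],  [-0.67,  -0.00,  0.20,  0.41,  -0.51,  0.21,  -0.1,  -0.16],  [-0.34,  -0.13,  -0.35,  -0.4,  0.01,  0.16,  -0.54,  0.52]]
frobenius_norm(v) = 2.83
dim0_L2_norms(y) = [0.59, 0.59, 0.36, 0.56, 0.38, 0.64, 0.59, 0.48]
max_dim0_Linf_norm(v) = 0.77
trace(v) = 0.75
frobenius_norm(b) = 1.50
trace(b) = -0.10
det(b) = -0.00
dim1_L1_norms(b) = [1.18, 1.24, 1.41, 1.22, 1.42, 1.62, 0.94, 1.01]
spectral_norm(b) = 0.84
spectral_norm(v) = 1.01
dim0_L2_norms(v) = [1.0, 1.0, 1.0, 1.0, 1.0, 1.0, 1.0, 1.0]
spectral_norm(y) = 0.84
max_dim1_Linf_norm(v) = 0.77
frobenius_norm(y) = 1.50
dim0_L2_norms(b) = [0.59, 0.58, 0.36, 0.56, 0.37, 0.64, 0.59, 0.48]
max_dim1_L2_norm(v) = 1.0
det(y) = -0.00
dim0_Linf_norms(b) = [0.34, 0.36, 0.27, 0.28, 0.21, 0.47, 0.35, 0.3]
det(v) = 1.00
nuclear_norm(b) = 3.57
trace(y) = 3.56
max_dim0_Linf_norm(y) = 0.61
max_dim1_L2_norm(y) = 0.64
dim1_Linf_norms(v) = [0.47, 0.77, 0.56, 0.71, 0.63, 0.5, 0.67, 0.54]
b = v @ y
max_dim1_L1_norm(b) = 1.62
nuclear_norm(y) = 3.57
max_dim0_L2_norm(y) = 0.64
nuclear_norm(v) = 8.00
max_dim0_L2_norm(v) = 1.0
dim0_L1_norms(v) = [2.39, 2.35, 2.48, 2.68, 2.32, 2.32, 2.32, 2.38]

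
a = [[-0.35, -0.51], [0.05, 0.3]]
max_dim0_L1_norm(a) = 0.81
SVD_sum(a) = [[-0.31, -0.53], [0.14, 0.25]] + [[-0.04, 0.02],[-0.09, 0.05]]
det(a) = -0.08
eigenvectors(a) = [[-1.00, 0.64], [0.08, -0.77]]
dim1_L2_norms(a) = [0.62, 0.3]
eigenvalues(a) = [-0.31, 0.26]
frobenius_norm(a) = 0.69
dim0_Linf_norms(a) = [0.35, 0.51]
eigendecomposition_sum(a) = [[-0.33, -0.28], [0.03, 0.02]] + [[-0.02, -0.23], [0.02, 0.28]]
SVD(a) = [[-0.91, 0.42], [0.42, 0.91]] @ diag([0.679265836969781, 0.11703812509495715]) @ [[0.5, 0.87], [-0.87, 0.5]]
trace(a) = -0.05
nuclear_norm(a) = 0.80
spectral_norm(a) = 0.68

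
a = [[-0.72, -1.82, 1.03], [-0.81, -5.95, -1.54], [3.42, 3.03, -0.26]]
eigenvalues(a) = [1.39, -3.91, -4.41]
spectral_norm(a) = 7.42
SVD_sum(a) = [[-0.66, -1.69, -0.21],[-2.15, -5.53, -0.68],[1.44, 3.71, 0.46]] + [[-0.51,0.16,0.29],[1.38,-0.44,-0.78],[1.82,-0.58,-1.04]] + [[0.45, -0.29, 0.95], [-0.04, 0.02, -0.07], [0.15, -0.10, 0.32]]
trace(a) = -6.93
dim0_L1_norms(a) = [4.95, 10.8, 2.83]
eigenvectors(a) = [[-0.58, 0.48, 0.45],[0.23, 0.4, 0.5],[-0.78, -0.78, -0.74]]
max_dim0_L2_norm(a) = 6.92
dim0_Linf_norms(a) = [3.42, 5.95, 1.54]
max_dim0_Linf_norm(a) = 5.95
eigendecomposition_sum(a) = [[0.76, 0.01, 0.47], [-0.3, -0.00, -0.18], [1.02, 0.01, 0.63]] + [[-4.09,14.35,7.21], [-3.40,11.93,5.99], [6.66,-23.36,-11.74]] + [[2.61, -16.18, -6.65], [2.89, -17.87, -7.35], [-4.26, 26.38, 10.85]]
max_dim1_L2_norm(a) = 6.2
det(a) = 23.93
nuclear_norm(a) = 11.37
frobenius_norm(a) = 8.02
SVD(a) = [[-0.25, 0.22, 0.94],[-0.8, -0.59, -0.07],[0.54, -0.78, 0.32]] @ diag([7.42401273843475, 2.796976964034932, 1.1522823969047227]) @ [[0.36, 0.93, 0.11], [-0.84, 0.27, 0.48], [0.41, -0.27, 0.87]]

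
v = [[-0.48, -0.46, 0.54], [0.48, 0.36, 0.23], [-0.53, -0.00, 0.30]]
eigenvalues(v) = [(-0.12+0.62j), (-0.12-0.62j), (0.43+0j)]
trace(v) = 0.18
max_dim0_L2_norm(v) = 0.86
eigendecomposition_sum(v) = [[(-0.24+0.27j),-0.21-0.01j,0.29+0.09j],[(0.26+0.08j),(0.06+0.15j),-0.03-0.22j],[(-0.25-0.03j),-0.08-0.13j,(0.06+0.2j)]] + [[-0.24-0.27j,(-0.21+0.01j),0.29-0.09j],[0.26-0.08j,(0.06-0.15j),(-0.03+0.22j)],[(-0.25+0.03j),(-0.08+0.13j),(0.06-0.2j)]] + [[0.01-0.00j, -0.04-0.00j, -0.04+0.00j], [-0.04+0.00j, 0.25+0.00j, (0.29-0j)], [(-0.02+0j), (0.15+0j), 0.17-0.00j]]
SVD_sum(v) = [[-0.63, -0.38, 0.36],[0.34, 0.2, -0.19],[-0.42, -0.25, 0.24]] + [[0.06,0.06,0.17],[0.15,0.15,0.42],[0.03,0.03,0.09]] + [[0.09, -0.14, 0.02],[-0.01, 0.01, -0.00],[-0.15, 0.22, -0.03]]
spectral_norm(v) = 1.07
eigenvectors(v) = [[-0.70+0.00j,  (-0.7-0j),  (-0.12+0j)], [(0.22+0.47j),  0.22-0.47j,  0.85+0.00j], [-0.28-0.41j,  (-0.28+0.41j),  (0.51+0j)]]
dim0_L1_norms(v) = [1.49, 0.82, 1.07]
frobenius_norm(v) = 1.23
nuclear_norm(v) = 1.90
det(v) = 0.17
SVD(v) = [[-0.76,  -0.36,  -0.54], [0.41,  -0.91,  0.03], [-0.5,  -0.19,  0.84]] @ diag([1.0736404672182938, 0.5165407077729471, 0.31286074276697934]) @ [[0.77, 0.46, -0.44],[-0.32, -0.32, -0.89],[-0.55, 0.83, -0.1]]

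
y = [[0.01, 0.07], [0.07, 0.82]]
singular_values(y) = [0.83, 0.0]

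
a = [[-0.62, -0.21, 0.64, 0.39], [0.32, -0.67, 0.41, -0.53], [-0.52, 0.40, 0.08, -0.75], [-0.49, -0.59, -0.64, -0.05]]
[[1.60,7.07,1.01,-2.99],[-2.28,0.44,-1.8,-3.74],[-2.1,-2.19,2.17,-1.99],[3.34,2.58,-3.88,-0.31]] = a@[[-2.27, -4.43, -0.43, 1.87],[-1.63, -4.2, 4.14, 2.52],[-2.23, 2.91, 2.58, -3.46],[3.27, 4.06, -0.11, 2.33]]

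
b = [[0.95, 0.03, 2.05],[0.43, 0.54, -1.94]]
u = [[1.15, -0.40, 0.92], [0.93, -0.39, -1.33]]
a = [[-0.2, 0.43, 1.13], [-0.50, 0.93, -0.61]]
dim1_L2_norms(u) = [1.53, 1.67]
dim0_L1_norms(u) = [2.08, 0.79, 2.25]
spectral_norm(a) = 1.30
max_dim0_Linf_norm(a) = 1.13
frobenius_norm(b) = 3.06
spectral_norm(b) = 2.87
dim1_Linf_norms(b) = [2.05, 1.94]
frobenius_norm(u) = 2.26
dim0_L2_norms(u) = [1.48, 0.56, 1.62]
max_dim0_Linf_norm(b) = 2.05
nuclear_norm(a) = 2.44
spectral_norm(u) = 1.67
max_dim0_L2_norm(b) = 2.82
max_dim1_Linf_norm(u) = 1.33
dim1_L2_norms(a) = [1.23, 1.22]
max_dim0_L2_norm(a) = 1.28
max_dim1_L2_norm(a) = 1.23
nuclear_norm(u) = 3.20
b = a + u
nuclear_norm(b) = 3.92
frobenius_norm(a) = 1.73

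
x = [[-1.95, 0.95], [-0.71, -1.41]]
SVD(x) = [[-1.0, -0.02],[-0.02, 1.00]] @ diag([2.169312045788119, 1.5783805776803528]) @ [[0.91, -0.42], [-0.42, -0.91]]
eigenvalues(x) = [(-1.68+0.78j), (-1.68-0.78j)]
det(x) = 3.42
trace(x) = -3.36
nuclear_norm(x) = 3.75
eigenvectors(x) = [[(0.76+0j),0.76-0.00j],[(0.22+0.62j),0.22-0.62j]]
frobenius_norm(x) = 2.68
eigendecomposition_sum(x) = [[-0.98+0.10j,0.48+1.03j], [(-0.36-0.77j),-0.70+0.68j]] + [[-0.98-0.10j, 0.48-1.03j],[-0.36+0.77j, -0.70-0.68j]]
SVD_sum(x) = [[-1.96, 0.92], [-0.04, 0.02]] + [[0.01, 0.03], [-0.67, -1.43]]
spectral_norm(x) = 2.17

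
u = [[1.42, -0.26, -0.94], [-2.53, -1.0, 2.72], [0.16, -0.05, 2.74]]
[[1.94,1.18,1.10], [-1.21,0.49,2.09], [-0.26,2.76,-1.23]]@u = [[-0.05, -1.74, 4.40], [-2.62, -0.28, 8.20], [-7.55, -2.63, 4.38]]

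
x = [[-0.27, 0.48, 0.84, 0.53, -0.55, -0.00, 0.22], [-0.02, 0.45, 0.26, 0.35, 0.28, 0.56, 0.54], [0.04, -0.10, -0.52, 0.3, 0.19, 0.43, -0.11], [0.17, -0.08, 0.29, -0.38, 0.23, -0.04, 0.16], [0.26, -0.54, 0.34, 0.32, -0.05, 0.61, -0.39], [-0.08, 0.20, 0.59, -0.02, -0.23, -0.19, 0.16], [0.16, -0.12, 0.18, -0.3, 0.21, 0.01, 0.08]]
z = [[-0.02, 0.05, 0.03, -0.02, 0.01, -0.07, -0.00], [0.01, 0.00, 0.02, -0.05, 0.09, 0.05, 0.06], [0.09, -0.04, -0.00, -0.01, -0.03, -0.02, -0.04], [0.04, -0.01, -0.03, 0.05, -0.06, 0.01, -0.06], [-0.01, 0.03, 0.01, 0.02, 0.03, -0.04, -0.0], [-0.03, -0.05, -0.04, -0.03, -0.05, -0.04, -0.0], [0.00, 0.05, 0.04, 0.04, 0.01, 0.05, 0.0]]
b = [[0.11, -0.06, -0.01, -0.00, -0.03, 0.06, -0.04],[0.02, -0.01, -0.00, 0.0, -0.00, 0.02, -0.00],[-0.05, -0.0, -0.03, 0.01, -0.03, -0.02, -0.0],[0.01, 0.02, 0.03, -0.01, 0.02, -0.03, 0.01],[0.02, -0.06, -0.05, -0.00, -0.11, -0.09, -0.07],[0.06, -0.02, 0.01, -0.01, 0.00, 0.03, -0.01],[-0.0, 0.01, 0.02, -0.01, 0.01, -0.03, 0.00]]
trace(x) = -0.88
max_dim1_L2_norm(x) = 1.28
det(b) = 0.00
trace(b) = -0.02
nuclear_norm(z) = 0.57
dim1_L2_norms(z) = [0.1, 0.13, 0.11, 0.11, 0.06, 0.1, 0.09]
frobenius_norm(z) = 0.27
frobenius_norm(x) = 2.34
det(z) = 0.00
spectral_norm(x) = 1.57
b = x @ z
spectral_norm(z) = 0.18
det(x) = -0.00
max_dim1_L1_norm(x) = 2.89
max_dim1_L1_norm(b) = 0.4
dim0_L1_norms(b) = [0.27, 0.18, 0.15, 0.04, 0.2, 0.28, 0.13]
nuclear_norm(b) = 0.45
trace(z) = 0.02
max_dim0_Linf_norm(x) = 0.84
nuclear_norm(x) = 4.57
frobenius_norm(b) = 0.26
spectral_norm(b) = 0.19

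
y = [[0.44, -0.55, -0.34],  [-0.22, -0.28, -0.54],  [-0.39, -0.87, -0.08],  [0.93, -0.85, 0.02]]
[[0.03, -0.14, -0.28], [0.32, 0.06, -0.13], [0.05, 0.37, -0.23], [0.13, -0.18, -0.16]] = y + [[-0.41, 0.41, 0.06], [0.54, 0.34, 0.41], [0.44, 1.24, -0.15], [-0.8, 0.67, -0.18]]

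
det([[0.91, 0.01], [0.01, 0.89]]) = 0.810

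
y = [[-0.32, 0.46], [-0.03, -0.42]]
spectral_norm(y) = 0.66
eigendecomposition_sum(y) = [[-0.16+0.14j, (0.23+0.8j)],[(-0.02-0.05j), -0.21-0.03j]] + [[(-0.16-0.14j), 0.23-0.80j], [(-0.02+0.05j), (-0.21+0.03j)]]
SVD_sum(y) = [[-0.2, 0.51], [0.14, -0.35]] + [[-0.12, -0.05], [-0.17, -0.07]]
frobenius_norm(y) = 0.70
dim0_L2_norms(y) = [0.32, 0.62]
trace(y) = -0.74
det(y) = 0.15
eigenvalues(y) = [(-0.37+0.11j), (-0.37-0.11j)]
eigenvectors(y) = [[0.97+0.00j, (0.97-0j)], [-0.11+0.22j, (-0.11-0.22j)]]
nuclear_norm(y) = 0.89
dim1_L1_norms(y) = [0.78, 0.45]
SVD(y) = [[-0.82,0.57], [0.57,0.82]] @ diag([0.664499724318976, 0.22302492322609363]) @ [[0.37, -0.93], [-0.93, -0.37]]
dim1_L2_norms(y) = [0.56, 0.42]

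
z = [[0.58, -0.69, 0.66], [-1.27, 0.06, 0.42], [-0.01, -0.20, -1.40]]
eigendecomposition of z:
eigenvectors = [[-0.71, 0.51, -0.49], [0.7, 0.78, -0.71], [-0.05, -0.37, 0.5]]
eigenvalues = [1.31, -0.96, -1.11]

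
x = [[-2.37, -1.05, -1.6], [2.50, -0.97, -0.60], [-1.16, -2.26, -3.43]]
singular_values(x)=[5.03, 3.11, 0.23]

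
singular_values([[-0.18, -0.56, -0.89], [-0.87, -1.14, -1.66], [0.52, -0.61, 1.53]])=[2.72, 1.23, 0.23]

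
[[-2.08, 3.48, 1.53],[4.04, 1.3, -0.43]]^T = [[-2.08, 4.04], [3.48, 1.3], [1.53, -0.43]]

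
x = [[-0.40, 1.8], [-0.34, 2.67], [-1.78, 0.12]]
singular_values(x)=[3.29, 1.73]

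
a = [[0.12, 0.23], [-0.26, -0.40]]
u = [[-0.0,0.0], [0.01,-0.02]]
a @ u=[[0.00,-0.00],[-0.0,0.01]]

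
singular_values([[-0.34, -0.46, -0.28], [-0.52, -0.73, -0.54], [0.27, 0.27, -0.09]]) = [1.26, 0.27, 0.0]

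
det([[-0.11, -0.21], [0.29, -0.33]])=0.097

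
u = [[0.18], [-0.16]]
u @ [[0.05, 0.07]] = [[0.01, 0.01], [-0.01, -0.01]]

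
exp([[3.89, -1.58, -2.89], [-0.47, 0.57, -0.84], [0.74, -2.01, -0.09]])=[[34.3, -2.34, -26.59], [-7.79, 4.09, 3.63], [10.69, -4.66, -4.98]]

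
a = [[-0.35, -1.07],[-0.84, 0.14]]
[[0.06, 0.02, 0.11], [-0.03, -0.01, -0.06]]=a @ [[0.03, 0.01, 0.05], [-0.07, -0.02, -0.12]]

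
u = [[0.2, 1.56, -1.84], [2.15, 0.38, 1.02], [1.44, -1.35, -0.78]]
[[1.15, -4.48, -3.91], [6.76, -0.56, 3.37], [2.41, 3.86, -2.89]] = u@[[2.77, 0.17, 0.14], [0.91, -2.75, 0.71], [0.45, 0.12, 2.74]]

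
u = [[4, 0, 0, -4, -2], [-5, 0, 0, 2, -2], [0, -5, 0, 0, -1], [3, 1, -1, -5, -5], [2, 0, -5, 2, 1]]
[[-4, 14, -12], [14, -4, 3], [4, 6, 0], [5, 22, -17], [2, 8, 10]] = u @ [[0, 0, 1], [0, -1, 0], [0, -3, 0], [3, -3, 4], [-4, -1, 0]]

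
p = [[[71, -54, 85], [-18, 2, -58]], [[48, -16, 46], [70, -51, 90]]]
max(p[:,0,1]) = -16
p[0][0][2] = 85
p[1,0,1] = -16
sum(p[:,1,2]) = 32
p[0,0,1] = -54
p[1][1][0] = 70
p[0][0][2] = 85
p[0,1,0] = -18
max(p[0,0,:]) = 85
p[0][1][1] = 2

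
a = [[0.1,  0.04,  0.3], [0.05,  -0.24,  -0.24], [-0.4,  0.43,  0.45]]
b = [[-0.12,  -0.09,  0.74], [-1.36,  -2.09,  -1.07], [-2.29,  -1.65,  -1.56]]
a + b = [[-0.02, -0.05, 1.04], [-1.31, -2.33, -1.31], [-2.69, -1.22, -1.11]]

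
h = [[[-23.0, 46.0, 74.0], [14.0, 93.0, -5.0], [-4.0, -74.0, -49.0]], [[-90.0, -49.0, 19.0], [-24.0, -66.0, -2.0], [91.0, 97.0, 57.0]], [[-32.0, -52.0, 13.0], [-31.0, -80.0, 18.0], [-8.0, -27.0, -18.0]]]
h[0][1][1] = 93.0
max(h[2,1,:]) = 18.0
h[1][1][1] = -66.0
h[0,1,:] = [14.0, 93.0, -5.0]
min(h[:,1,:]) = -80.0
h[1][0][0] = -90.0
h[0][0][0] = -23.0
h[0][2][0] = -4.0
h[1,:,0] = [-90.0, -24.0, 91.0]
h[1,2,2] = 57.0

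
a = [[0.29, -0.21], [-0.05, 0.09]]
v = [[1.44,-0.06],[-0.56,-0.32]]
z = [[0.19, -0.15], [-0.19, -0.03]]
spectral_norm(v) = 1.55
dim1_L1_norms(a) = [0.5, 0.14]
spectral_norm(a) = 0.37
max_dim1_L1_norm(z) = 0.34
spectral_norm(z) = 0.28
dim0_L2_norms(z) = [0.27, 0.15]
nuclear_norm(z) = 0.40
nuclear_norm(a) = 0.41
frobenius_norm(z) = 0.31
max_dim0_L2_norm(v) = 1.55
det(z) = -0.03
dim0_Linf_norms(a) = [0.29, 0.21]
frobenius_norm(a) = 0.37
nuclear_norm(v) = 1.87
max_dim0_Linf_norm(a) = 0.29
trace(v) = 1.12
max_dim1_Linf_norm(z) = 0.19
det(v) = -0.49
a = v @ z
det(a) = 0.02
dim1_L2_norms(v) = [1.44, 0.64]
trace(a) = 0.38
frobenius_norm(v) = 1.58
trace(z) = 0.16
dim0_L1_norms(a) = [0.34, 0.3]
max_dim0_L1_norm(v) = 2.0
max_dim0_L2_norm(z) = 0.27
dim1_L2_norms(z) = [0.24, 0.19]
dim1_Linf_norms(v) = [1.44, 0.56]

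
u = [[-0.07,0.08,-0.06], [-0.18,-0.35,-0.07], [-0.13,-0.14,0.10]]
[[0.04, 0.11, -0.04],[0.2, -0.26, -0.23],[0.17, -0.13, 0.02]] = u@[[-0.96, -0.22, 0.18], [-0.14, 0.92, 0.37], [0.25, -0.33, 0.91]]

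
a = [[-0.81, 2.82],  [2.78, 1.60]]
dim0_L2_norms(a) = [2.9, 3.24]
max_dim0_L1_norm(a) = 4.42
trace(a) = 0.79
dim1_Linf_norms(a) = [2.82, 2.78]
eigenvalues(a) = [-2.65, 3.44]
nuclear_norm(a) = 6.10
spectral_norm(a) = 3.44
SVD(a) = [[0.57, 0.82],[0.82, -0.57]] @ diag([3.4437883082109253, 2.6527762981883214]) @ [[0.53, 0.85], [-0.85, 0.53]]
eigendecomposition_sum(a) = [[-1.85, 1.23], [1.21, -0.80]] + [[1.04,  1.59], [1.57,  2.40]]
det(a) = -9.14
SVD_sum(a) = [[1.04, 1.67], [1.49, 2.4]] + [[-1.85, 1.15], [1.29, -0.8]]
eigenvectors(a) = [[-0.84,-0.55], [0.55,-0.83]]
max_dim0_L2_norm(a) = 3.24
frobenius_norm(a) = 4.35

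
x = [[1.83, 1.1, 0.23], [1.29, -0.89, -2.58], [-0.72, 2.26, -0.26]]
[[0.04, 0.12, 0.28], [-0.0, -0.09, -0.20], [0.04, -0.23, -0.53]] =x@[[0.01, 0.09, 0.21], [0.02, -0.06, -0.14], [0.00, 0.10, 0.23]]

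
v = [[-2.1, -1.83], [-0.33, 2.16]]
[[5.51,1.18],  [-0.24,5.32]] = v @ [[-2.23, -2.39], [-0.45, 2.10]]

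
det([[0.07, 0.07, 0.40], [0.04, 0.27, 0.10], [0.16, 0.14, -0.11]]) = -0.017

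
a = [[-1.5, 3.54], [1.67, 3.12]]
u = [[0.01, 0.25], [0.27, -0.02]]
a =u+[[-1.51,  3.29], [1.40,  3.14]]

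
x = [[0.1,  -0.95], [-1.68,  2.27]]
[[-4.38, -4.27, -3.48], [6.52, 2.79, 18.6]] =x @[[2.74, 5.15, -7.14],[4.90, 5.04, 2.91]]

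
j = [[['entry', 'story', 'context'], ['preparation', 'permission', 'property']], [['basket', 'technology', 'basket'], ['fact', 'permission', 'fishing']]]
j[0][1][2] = 'property'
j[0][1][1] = 'permission'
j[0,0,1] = 'story'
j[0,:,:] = [['entry', 'story', 'context'], ['preparation', 'permission', 'property']]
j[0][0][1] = 'story'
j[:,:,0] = [['entry', 'preparation'], ['basket', 'fact']]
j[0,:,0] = ['entry', 'preparation']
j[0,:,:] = [['entry', 'story', 'context'], ['preparation', 'permission', 'property']]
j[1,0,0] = 'basket'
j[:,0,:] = [['entry', 'story', 'context'], ['basket', 'technology', 'basket']]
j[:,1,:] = [['preparation', 'permission', 'property'], ['fact', 'permission', 'fishing']]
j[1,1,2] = 'fishing'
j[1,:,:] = [['basket', 'technology', 'basket'], ['fact', 'permission', 'fishing']]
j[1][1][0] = 'fact'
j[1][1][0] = 'fact'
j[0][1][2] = 'property'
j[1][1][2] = 'fishing'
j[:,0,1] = ['story', 'technology']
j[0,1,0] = 'preparation'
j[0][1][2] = 'property'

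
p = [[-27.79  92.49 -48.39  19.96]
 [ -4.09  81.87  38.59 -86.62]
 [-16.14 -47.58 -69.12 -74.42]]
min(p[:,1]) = -47.58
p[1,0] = -4.09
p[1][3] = -86.62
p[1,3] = -86.62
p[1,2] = 38.59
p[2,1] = -47.58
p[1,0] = -4.09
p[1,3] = -86.62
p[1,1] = 81.87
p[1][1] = 81.87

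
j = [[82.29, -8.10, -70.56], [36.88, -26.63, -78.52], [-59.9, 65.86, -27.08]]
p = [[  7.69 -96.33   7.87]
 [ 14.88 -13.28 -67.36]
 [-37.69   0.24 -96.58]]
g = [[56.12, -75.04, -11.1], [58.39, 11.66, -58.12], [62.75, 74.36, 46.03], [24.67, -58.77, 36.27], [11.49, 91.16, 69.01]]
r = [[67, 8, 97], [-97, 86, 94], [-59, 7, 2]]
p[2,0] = -37.69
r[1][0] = -97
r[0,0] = 67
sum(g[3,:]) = 2.1700000000000017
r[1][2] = 94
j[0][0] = 82.29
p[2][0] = -37.69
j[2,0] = -59.9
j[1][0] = 36.88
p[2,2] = -96.58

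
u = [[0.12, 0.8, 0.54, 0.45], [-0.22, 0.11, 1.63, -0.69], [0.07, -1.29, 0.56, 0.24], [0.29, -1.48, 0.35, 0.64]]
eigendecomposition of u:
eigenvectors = [[-0.59+0.00j, 0.61+0.00j, 0.61-0.00j, (-0.91+0j)], [-0.02+0.00j, 0.34+0.33j, (0.34-0.33j), 0.05+0.00j], [(-0.39+0j), -0.18+0.43j, -0.18-0.43j, (0.04+0j)], [-0.70+0.00j, (-0.17+0.4j), -0.17-0.40j, 0.41+0.00j]]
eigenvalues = [(1.04+0j), (0.27+1.12j), (0.27-1.12j), (-0.15+0j)]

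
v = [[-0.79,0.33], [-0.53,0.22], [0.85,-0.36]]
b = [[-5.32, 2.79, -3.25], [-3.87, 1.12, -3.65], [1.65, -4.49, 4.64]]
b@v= [[-0.04, 0.03],[-0.64, 0.28],[5.02, -2.11]]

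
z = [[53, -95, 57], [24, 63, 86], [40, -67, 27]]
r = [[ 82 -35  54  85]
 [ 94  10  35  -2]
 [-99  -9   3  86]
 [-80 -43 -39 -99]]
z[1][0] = 24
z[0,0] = 53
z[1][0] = 24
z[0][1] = -95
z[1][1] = 63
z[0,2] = 57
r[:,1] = [-35, 10, -9, -43]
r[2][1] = -9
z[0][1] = -95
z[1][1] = 63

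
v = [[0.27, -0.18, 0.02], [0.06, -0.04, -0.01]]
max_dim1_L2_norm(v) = 0.33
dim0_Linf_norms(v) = [0.27, 0.18, 0.02]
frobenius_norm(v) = 0.33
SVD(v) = [[-0.98,-0.21], [-0.21,0.98]] @ diag([0.3328689199604976, 0.014081268562590434]) @ [[-0.83, 0.55, -0.05], [0.04, -0.03, -1.00]]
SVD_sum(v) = [[0.27,  -0.18,  0.02],  [0.06,  -0.04,  0.0]] + [[-0.00,0.0,0.00], [0.0,-0.0,-0.01]]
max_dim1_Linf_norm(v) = 0.27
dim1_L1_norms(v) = [0.47, 0.11]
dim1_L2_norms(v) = [0.33, 0.07]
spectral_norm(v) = 0.33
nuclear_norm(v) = 0.35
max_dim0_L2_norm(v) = 0.28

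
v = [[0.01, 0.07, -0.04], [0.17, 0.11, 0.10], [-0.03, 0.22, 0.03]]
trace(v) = 0.15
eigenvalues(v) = [-0.15, 0.07, 0.24]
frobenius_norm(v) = 0.33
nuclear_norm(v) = 0.50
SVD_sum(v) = [[0.02, 0.05, 0.02], [0.07, 0.17, 0.06], [0.07, 0.17, 0.06]] + [[-0.03, 0.02, -0.01], [0.10, -0.06, 0.05], [-0.09, 0.05, -0.04]] + [[0.02,  0.01,  -0.04], [0.0,  0.00,  -0.0], [-0.01,  -0.0,  0.01]]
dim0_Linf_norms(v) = [0.17, 0.22, 0.1]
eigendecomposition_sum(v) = [[-0.05, 0.04, -0.03], [0.06, -0.05, 0.04], [-0.08, 0.07, -0.06]] + [[0.04,0.01,-0.02], [-0.01,-0.0,0.00], [-0.07,-0.02,0.03]] + [[0.01, 0.02, 0.01],  [0.11, 0.16, 0.06],  [0.12, 0.17, 0.06]]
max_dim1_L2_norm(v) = 0.23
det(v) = -0.00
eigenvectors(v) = [[0.41,-0.52,0.09],[-0.55,0.07,0.69],[0.73,0.85,0.72]]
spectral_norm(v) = 0.27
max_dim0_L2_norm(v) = 0.26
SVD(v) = [[-0.20, -0.22, 0.96], [-0.68, 0.73, 0.03], [-0.71, -0.65, -0.29]] @ diag([0.2746266322494342, 0.17280282484131426, 0.05019359108687171]) @ [[-0.35, -0.89, -0.3], [0.82, -0.45, 0.36], [0.45, 0.12, -0.88]]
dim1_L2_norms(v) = [0.08, 0.23, 0.22]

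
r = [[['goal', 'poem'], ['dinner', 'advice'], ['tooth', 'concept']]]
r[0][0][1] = 'poem'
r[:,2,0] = ['tooth']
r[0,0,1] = 'poem'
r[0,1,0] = 'dinner'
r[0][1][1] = 'advice'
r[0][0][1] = 'poem'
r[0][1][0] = 'dinner'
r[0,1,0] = 'dinner'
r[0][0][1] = 'poem'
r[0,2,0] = 'tooth'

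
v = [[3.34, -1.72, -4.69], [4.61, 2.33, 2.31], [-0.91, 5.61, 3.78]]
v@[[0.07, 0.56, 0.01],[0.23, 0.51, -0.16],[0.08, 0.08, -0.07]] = [[-0.54, 0.62, 0.64],[1.04, 3.95, -0.49],[1.53, 2.65, -1.17]]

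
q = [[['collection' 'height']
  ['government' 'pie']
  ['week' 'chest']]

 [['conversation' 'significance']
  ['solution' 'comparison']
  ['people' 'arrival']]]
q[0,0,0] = 'collection'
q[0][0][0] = 'collection'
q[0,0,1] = 'height'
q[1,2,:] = ['people', 'arrival']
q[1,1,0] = 'solution'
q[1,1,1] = 'comparison'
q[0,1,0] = 'government'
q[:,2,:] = [['week', 'chest'], ['people', 'arrival']]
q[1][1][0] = 'solution'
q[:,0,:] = [['collection', 'height'], ['conversation', 'significance']]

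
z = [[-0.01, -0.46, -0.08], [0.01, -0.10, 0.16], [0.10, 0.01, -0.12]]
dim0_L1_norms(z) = [0.12, 0.57, 0.36]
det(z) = -0.01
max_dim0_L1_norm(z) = 0.57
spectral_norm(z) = 0.47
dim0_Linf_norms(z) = [0.1, 0.46, 0.16]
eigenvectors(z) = [[0.87+0.00j, 0.87-0.00j, -0.70+0.00j], [(-0.09-0.29j), -0.09+0.29j, -0.48+0.00j], [0.22-0.31j, (0.22+0.31j), 0.53+0.00j]]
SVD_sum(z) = [[-0.01, -0.46, -0.05], [-0.00, -0.08, -0.01], [-0.00, -0.00, -0.00]] + [[0.01, 0.00, -0.03], [-0.04, -0.02, 0.15], [0.04, 0.01, -0.14]] + [[-0.01, 0.00, -0.00],[0.05, -0.0, 0.01],[0.06, -0.0, 0.02]]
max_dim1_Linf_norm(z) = 0.46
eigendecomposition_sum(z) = [[0.02+0.07j,-0.15-0.04j,-0.11+0.06j], [(0.02-0.01j),0.06j,0.03+0.03j], [0.03+0.01j,-0.05+0.04j,-0.01+0.05j]] + [[(0.02-0.07j),-0.15+0.04j,(-0.11-0.06j)],[0.02+0.01j,0.00-0.06j,(0.03-0.03j)],[0.03-0.01j,(-0.05-0.04j),(-0.01-0.05j)]] + [[(-0.05-0j), -0.15-0.00j, (0.14+0j)], [(-0.03-0j), -0.10-0.00j, (0.1+0j)], [(0.04+0j), 0.11+0.00j, -0.11-0.00j]]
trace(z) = -0.23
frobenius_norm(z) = 0.53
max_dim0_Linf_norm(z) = 0.46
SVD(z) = [[0.98, -0.13, -0.12], [0.17, 0.74, 0.65], [0.0, -0.66, 0.75]] @ diag([0.4732048015085177, 0.21673697287151678, 0.08603662254979409]) @ [[-0.02, -0.99, -0.11], [-0.26, -0.1, 0.96], [0.96, -0.04, 0.26]]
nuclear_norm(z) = 0.78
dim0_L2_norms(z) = [0.1, 0.47, 0.22]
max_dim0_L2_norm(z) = 0.47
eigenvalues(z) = [(0.02+0.18j), (0.02-0.18j), (-0.26+0j)]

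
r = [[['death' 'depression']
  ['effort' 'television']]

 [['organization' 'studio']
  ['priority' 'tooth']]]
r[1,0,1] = 'studio'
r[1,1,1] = 'tooth'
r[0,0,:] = ['death', 'depression']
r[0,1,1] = 'television'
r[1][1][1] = 'tooth'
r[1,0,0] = 'organization'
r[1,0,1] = 'studio'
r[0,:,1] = ['depression', 'television']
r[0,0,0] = 'death'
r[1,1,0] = 'priority'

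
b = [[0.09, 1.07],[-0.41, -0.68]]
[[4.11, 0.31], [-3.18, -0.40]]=b @ [[1.63,0.57],[3.7,0.24]]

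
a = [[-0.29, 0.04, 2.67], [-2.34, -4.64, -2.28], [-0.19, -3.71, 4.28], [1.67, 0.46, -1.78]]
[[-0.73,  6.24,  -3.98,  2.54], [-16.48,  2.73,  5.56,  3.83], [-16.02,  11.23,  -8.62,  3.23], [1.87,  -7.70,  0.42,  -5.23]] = a @ [[-0.35, -2.24, -1.67, -2.41], [3.91, -0.49, 0.47, 0.05], [-0.37, 2.1, -1.68, 0.69]]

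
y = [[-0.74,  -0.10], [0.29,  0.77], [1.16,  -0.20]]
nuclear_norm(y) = 2.21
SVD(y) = [[-0.53, 0.08], [0.23, -0.94], [0.82, 0.32]] @ diag([1.407298083270603, 0.7998200452744899]) @ [[1.00, 0.05], [0.05, -1.0]]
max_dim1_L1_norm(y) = 1.36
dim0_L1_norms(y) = [2.19, 1.07]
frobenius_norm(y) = 1.62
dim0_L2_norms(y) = [1.41, 0.8]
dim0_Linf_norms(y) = [1.16, 0.77]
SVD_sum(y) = [[-0.74, -0.04], [0.33, 0.02], [1.15, 0.06]] + [[0.00, -0.06],[-0.04, 0.75],[0.01, -0.26]]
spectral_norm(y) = 1.41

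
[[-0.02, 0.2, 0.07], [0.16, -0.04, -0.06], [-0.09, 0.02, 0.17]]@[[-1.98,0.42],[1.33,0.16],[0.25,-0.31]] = [[0.32,0.0], [-0.39,0.08], [0.25,-0.09]]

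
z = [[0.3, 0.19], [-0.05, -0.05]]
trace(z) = 0.25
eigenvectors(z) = [[0.99, -0.51],[-0.15, 0.86]]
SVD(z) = [[-0.98, 0.19], [0.19, 0.98]] @ diag([0.3617580027613421, 0.015203533738073075]) @ [[-0.84,-0.54], [0.54,-0.84]]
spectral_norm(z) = 0.36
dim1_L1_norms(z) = [0.49, 0.1]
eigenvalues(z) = [0.27, -0.02]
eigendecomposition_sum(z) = [[0.3, 0.18],[-0.05, -0.03]] + [[0.0, 0.01], [-0.0, -0.02]]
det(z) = -0.01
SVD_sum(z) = [[0.30, 0.19], [-0.06, -0.04]] + [[0.0, -0.0],[0.01, -0.01]]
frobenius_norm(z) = 0.36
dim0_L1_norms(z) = [0.35, 0.24]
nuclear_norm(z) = 0.38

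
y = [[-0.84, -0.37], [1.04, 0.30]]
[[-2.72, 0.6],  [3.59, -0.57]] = y @ [[3.86, -0.22], [-1.41, -1.13]]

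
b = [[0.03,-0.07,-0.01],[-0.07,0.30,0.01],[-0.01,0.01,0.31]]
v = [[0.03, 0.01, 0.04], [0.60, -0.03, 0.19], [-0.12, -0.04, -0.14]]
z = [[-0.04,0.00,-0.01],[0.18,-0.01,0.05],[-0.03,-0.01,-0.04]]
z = b @ v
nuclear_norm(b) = 0.64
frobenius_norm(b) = 0.44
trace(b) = 0.64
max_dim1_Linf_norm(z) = 0.18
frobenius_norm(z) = 0.20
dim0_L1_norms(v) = [0.75, 0.08, 0.37]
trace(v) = -0.14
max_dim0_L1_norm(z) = 0.25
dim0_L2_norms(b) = [0.08, 0.31, 0.31]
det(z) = -0.00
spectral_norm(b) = 0.33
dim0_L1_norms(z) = [0.25, 0.02, 0.1]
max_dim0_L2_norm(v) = 0.61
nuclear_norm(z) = 0.23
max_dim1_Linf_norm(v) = 0.6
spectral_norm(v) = 0.65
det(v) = -0.00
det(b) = 0.00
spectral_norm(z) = 0.20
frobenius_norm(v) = 0.66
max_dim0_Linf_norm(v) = 0.6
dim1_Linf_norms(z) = [0.04, 0.18, 0.04]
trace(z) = -0.09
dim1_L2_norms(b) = [0.08, 0.31, 0.31]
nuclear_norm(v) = 0.76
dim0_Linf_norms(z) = [0.18, 0.01, 0.05]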